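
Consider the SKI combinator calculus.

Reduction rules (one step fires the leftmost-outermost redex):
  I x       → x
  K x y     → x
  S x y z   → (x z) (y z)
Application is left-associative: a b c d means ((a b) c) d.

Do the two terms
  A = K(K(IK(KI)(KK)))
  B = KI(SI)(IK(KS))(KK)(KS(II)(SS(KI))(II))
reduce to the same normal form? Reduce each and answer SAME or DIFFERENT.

Term A:
  start: K(K(IK(KI)(KK)))
  →1  K(K(K(KI)(KK)))
  →2  K(K(KI))

Term B:
  start: KI(SI)(IK(KS))(KK)(KS(II)(SS(KI))(II))
  →1  I(IK(KS))(KK)(KS(II)(SS(KI))(II))
  →2  IK(KS)(KK)(KS(II)(SS(KI))(II))
  →3  K(KS)(KK)(KS(II)(SS(KI))(II))
  →4  KS(KS(II)(SS(KI))(II))
  →5  S

Answer: DIFFERENT — A ⇓ K(K(KI)), B ⇓ S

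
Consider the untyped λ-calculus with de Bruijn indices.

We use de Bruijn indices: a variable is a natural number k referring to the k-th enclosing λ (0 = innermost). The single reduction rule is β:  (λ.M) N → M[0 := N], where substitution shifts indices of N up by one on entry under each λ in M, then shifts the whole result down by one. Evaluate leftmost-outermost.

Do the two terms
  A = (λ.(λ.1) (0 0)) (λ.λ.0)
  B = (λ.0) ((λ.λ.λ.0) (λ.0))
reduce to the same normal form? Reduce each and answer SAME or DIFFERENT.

Term A:
  start: (λ.(λ.1) (0 0)) (λ.λ.0)
  step 1: (λ.λ.λ.0) ((λ.λ.0) (λ.λ.0))
  step 2: λ.λ.0

Term B:
  start: (λ.0) ((λ.λ.λ.0) (λ.0))
  step 1: (λ.λ.λ.0) (λ.0)
  step 2: λ.λ.0

Answer: SAME — A ⇓ λ.λ.0, B ⇓ λ.λ.0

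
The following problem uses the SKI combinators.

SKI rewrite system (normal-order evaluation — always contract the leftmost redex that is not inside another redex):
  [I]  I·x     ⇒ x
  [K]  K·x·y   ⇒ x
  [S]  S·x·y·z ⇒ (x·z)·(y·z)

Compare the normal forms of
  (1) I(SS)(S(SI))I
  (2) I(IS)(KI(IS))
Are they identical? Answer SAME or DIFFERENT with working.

Answer: DIFFERENT — A ⇓ SI(S(SI)I), B ⇓ SI

Working:
Term A:
  start: I(SS)(S(SI))I
  →1  SS(S(SI))I
  →2  SI(S(SI)I)

Term B:
  start: I(IS)(KI(IS))
  →1  IS(KI(IS))
  →2  S(KI(IS))
  →3  SI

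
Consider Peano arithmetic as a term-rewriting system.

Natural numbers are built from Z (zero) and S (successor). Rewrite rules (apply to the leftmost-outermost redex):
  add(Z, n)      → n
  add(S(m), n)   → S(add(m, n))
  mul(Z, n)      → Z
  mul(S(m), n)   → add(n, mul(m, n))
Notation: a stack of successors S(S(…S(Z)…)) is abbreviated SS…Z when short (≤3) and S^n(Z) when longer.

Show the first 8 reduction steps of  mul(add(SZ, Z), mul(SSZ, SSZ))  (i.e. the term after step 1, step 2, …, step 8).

  start: mul(add(SZ, Z), mul(SSZ, SSZ))
  step 1: mul(S(add(Z, Z)), mul(SSZ, SSZ))
  step 2: add(mul(SSZ, SSZ), mul(add(Z, Z), mul(SSZ, SSZ)))
  step 3: add(add(SSZ, mul(SZ, SSZ)), mul(add(Z, Z), mul(SSZ, SSZ)))
  step 4: add(S(add(SZ, mul(SZ, SSZ))), mul(add(Z, Z), mul(SSZ, SSZ)))
  step 5: S(add(add(SZ, mul(SZ, SSZ)), mul(add(Z, Z), mul(SSZ, SSZ))))
  step 6: S(add(S(add(Z, mul(SZ, SSZ))), mul(add(Z, Z), mul(SSZ, SSZ))))
  step 7: S(S(add(add(Z, mul(SZ, SSZ)), mul(add(Z, Z), mul(SSZ, SSZ)))))
  step 8: S(S(add(mul(SZ, SSZ), mul(add(Z, Z), mul(SSZ, SSZ)))))

Answer: after 8 steps: S(S(add(mul(SZ, SSZ), mul(add(Z, Z), mul(SSZ, SSZ)))))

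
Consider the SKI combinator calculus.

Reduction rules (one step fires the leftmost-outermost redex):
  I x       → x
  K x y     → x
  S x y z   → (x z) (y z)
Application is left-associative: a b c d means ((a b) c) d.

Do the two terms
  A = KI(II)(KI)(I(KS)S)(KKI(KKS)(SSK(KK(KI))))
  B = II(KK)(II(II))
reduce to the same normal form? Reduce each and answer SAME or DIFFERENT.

Answer: SAME — A ⇓ K, B ⇓ K

Working:
Term A:
  start: KI(II)(KI)(I(KS)S)(KKI(KKS)(SSK(KK(KI))))
  →1  I(KI)(I(KS)S)(KKI(KKS)(SSK(KK(KI))))
  →2  KI(I(KS)S)(KKI(KKS)(SSK(KK(KI))))
  →3  I(KKI(KKS)(SSK(KK(KI))))
  →4  KKI(KKS)(SSK(KK(KI)))
  →5  K(KKS)(SSK(KK(KI)))
  →6  KKS
  →7  K

Term B:
  start: II(KK)(II(II))
  →1  I(KK)(II(II))
  →2  KK(II(II))
  →3  K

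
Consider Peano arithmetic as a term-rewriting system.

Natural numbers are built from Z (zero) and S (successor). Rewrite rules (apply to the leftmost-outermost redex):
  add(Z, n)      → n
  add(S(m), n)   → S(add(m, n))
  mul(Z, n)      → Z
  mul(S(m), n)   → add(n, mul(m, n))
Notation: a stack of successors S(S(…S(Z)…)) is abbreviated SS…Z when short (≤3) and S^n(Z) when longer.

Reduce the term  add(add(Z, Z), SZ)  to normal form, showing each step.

  start: add(add(Z, Z), SZ)
  →1  add(Z, SZ)
  →2  SZ

Answer: normal form = SZ  (in 2 steps)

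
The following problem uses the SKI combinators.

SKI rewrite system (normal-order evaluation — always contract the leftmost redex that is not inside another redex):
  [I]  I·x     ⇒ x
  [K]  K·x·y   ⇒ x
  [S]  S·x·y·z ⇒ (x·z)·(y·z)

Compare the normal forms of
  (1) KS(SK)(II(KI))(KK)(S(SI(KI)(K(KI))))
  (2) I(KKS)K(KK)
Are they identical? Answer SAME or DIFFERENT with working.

Term A:
  start: KS(SK)(II(KI))(KK)(S(SI(KI)(K(KI))))
  →1  S(II(KI))(KK)(S(SI(KI)(K(KI))))
  →2  II(KI)(S(SI(KI)(K(KI))))(KK(S(SI(KI)(K(KI)))))
  →3  I(KI)(S(SI(KI)(K(KI))))(KK(S(SI(KI)(K(KI)))))
  →4  KI(S(SI(KI)(K(KI))))(KK(S(SI(KI)(K(KI)))))
  →5  I(KK(S(SI(KI)(K(KI)))))
  →6  KK(S(SI(KI)(K(KI))))
  →7  K

Term B:
  start: I(KKS)K(KK)
  →1  KKSK(KK)
  →2  KK(KK)
  →3  K

Answer: SAME — A ⇓ K, B ⇓ K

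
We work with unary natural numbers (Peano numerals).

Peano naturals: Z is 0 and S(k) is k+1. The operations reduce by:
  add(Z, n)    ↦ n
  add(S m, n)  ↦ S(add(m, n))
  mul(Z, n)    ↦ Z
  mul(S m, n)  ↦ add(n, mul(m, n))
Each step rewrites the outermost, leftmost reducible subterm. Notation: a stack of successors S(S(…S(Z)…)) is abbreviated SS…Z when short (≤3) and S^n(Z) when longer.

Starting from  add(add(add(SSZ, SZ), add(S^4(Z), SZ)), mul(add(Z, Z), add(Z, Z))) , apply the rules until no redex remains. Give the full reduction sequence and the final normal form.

Answer: normal form = S^8(Z)  (in 23 steps)

Reduction:
  start: add(add(add(SSZ, SZ), add(S^4(Z), SZ)), mul(add(Z, Z), add(Z, Z)))
  [1] add(add(S(add(SZ, SZ)), add(S^4(Z), SZ)), mul(add(Z, Z), add(Z, Z)))
  [2] add(S(add(add(SZ, SZ), add(S^4(Z), SZ))), mul(add(Z, Z), add(Z, Z)))
  [3] S(add(add(add(SZ, SZ), add(S^4(Z), SZ)), mul(add(Z, Z), add(Z, Z))))
  [4] S(add(add(S(add(Z, SZ)), add(S^4(Z), SZ)), mul(add(Z, Z), add(Z, Z))))
  [5] S(add(S(add(add(Z, SZ), add(S^4(Z), SZ))), mul(add(Z, Z), add(Z, Z))))
  [6] S(S(add(add(add(Z, SZ), add(S^4(Z), SZ)), mul(add(Z, Z), add(Z, Z)))))
  [7] S(S(add(add(SZ, add(S^4(Z), SZ)), mul(add(Z, Z), add(Z, Z)))))
  [8] S(S(add(S(add(Z, add(S^4(Z), SZ))), mul(add(Z, Z), add(Z, Z)))))
  [9] S(S(S(add(add(Z, add(S^4(Z), SZ)), mul(add(Z, Z), add(Z, Z))))))
  [10] S(S(S(add(add(S^4(Z), SZ), mul(add(Z, Z), add(Z, Z))))))
  [11] S(S(S(add(S(add(SSSZ, SZ)), mul(add(Z, Z), add(Z, Z))))))
  [12] S(S(S(S(add(add(SSSZ, SZ), mul(add(Z, Z), add(Z, Z)))))))
  [13] S(S(S(S(add(S(add(SSZ, SZ)), mul(add(Z, Z), add(Z, Z)))))))
  [14] S(S(S(S(S(add(add(SSZ, SZ), mul(add(Z, Z), add(Z, Z))))))))
  [15] S(S(S(S(S(add(S(add(SZ, SZ)), mul(add(Z, Z), add(Z, Z))))))))
  [16] S(S(S(S(S(S(add(add(SZ, SZ), mul(add(Z, Z), add(Z, Z)))))))))
  [17] S(S(S(S(S(S(add(S(add(Z, SZ)), mul(add(Z, Z), add(Z, Z)))))))))
  [18] S(S(S(S(S(S(S(add(add(Z, SZ), mul(add(Z, Z), add(Z, Z))))))))))
  [19] S(S(S(S(S(S(S(add(SZ, mul(add(Z, Z), add(Z, Z))))))))))
  [20] S(S(S(S(S(S(S(S(add(Z, mul(add(Z, Z), add(Z, Z)))))))))))
  [21] S(S(S(S(S(S(S(S(mul(add(Z, Z), add(Z, Z))))))))))
  [22] S(S(S(S(S(S(S(S(mul(Z, add(Z, Z))))))))))
  [23] S^8(Z)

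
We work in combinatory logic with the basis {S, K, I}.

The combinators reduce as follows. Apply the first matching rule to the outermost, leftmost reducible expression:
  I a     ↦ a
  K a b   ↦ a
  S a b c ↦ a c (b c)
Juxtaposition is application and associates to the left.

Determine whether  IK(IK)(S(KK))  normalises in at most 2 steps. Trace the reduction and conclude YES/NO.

  start: IK(IK)(S(KK))
  step 1: K(IK)(S(KK))
  step 2: IK

Answer: NO — after 2 steps the term is IK, not yet normal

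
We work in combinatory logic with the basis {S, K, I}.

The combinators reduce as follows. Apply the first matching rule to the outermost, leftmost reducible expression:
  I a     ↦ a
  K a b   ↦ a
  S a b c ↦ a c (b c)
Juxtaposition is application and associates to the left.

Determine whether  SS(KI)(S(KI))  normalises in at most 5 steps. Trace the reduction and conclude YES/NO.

  start: SS(KI)(S(KI))
  step 1: S(S(KI))(KI(S(KI)))
  step 2: S(S(KI))I

Answer: YES — reaches normal form S(S(KI))I in 2 ≤ 5 steps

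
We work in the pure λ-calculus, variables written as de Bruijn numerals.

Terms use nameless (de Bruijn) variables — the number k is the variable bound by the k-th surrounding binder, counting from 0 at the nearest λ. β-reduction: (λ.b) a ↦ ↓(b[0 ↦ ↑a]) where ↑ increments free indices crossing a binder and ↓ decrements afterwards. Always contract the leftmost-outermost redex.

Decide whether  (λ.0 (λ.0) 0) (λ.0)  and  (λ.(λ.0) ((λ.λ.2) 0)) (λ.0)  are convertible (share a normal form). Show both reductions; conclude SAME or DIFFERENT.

Term A:
  start: (λ.0 (λ.0) 0) (λ.0)
  →1  (λ.0) (λ.0) (λ.0)
  →2  (λ.0) (λ.0)
  →3  λ.0

Term B:
  start: (λ.(λ.0) ((λ.λ.2) 0)) (λ.0)
  →1  (λ.0) ((λ.λ.λ.0) (λ.0))
  →2  (λ.λ.λ.0) (λ.0)
  →3  λ.λ.0

Answer: DIFFERENT — A ⇓ λ.0, B ⇓ λ.λ.0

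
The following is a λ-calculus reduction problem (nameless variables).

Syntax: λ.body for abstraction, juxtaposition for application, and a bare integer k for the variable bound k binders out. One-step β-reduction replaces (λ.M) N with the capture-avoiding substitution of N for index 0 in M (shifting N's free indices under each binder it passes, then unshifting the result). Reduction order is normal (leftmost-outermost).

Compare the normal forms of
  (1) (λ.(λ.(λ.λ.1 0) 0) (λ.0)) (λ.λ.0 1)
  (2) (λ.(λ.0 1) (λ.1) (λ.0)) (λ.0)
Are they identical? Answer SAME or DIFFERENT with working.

Answer: SAME — A ⇓ λ.0, B ⇓ λ.0

Derivation:
Term A:
  start: (λ.(λ.(λ.λ.1 0) 0) (λ.0)) (λ.λ.0 1)
  step 1: (λ.(λ.λ.1 0) 0) (λ.0)
  step 2: (λ.λ.1 0) (λ.0)
  step 3: λ.(λ.0) 0
  step 4: λ.0

Term B:
  start: (λ.(λ.0 1) (λ.1) (λ.0)) (λ.0)
  step 1: (λ.0 (λ.0)) (λ.λ.0) (λ.0)
  step 2: (λ.λ.0) (λ.0) (λ.0)
  step 3: (λ.0) (λ.0)
  step 4: λ.0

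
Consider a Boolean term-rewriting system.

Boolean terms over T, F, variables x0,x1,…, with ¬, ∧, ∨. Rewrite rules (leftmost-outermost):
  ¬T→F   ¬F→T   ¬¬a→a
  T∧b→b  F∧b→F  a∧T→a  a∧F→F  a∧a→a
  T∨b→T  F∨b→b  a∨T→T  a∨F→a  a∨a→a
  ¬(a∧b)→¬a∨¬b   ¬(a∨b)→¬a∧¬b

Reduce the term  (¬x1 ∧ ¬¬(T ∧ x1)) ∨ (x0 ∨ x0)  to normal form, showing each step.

  start: (¬x1 ∧ ¬¬(T ∧ x1)) ∨ (x0 ∨ x0)
  step 1: (¬x1 ∧ (T ∧ x1)) ∨ (x0 ∨ x0)
  step 2: (¬x1 ∧ x1) ∨ (x0 ∨ x0)
  step 3: (¬x1 ∧ x1) ∨ x0

Answer: normal form = (¬x1 ∧ x1) ∨ x0  (in 3 steps)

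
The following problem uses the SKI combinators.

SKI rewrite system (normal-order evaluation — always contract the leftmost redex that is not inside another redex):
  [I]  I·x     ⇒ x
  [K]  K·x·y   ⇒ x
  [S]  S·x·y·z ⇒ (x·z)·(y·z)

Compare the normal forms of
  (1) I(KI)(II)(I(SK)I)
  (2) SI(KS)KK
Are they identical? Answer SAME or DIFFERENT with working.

Answer: DIFFERENT — A ⇓ SKI, B ⇓ S

Working:
Term A:
  start: I(KI)(II)(I(SK)I)
  step 1: KI(II)(I(SK)I)
  step 2: I(I(SK)I)
  step 3: I(SK)I
  step 4: SKI

Term B:
  start: SI(KS)KK
  step 1: IK(KSK)K
  step 2: K(KSK)K
  step 3: KSK
  step 4: S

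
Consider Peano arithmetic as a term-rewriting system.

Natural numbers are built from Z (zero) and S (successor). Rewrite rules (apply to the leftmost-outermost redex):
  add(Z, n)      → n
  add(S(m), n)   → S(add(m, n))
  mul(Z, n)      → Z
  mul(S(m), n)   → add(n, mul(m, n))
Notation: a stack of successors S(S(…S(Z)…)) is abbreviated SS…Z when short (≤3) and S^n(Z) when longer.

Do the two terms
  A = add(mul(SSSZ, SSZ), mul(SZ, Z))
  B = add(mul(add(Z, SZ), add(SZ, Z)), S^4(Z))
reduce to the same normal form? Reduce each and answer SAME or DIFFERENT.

Answer: DIFFERENT — A ⇓ S^6(Z), B ⇓ S^5(Z)

Derivation:
Term A:
  start: add(mul(SSSZ, SSZ), mul(SZ, Z))
  step 1: add(add(SSZ, mul(SSZ, SSZ)), mul(SZ, Z))
  step 2: add(S(add(SZ, mul(SSZ, SSZ))), mul(SZ, Z))
  step 3: S(add(add(SZ, mul(SSZ, SSZ)), mul(SZ, Z)))
  step 4: S(add(S(add(Z, mul(SSZ, SSZ))), mul(SZ, Z)))
  step 5: S(S(add(add(Z, mul(SSZ, SSZ)), mul(SZ, Z))))
  step 6: S(S(add(mul(SSZ, SSZ), mul(SZ, Z))))
  step 7: S(S(add(add(SSZ, mul(SZ, SSZ)), mul(SZ, Z))))
  step 8: S(S(add(S(add(SZ, mul(SZ, SSZ))), mul(SZ, Z))))
  step 9: S(S(S(add(add(SZ, mul(SZ, SSZ)), mul(SZ, Z)))))
  step 10: S(S(S(add(S(add(Z, mul(SZ, SSZ))), mul(SZ, Z)))))
  step 11: S(S(S(S(add(add(Z, mul(SZ, SSZ)), mul(SZ, Z))))))
  step 12: S(S(S(S(add(mul(SZ, SSZ), mul(SZ, Z))))))
  step 13: S(S(S(S(add(add(SSZ, mul(Z, SSZ)), mul(SZ, Z))))))
  step 14: S(S(S(S(add(S(add(SZ, mul(Z, SSZ))), mul(SZ, Z))))))
  step 15: S(S(S(S(S(add(add(SZ, mul(Z, SSZ)), mul(SZ, Z)))))))
  step 16: S(S(S(S(S(add(S(add(Z, mul(Z, SSZ))), mul(SZ, Z)))))))
  step 17: S(S(S(S(S(S(add(add(Z, mul(Z, SSZ)), mul(SZ, Z))))))))
  step 18: S(S(S(S(S(S(add(mul(Z, SSZ), mul(SZ, Z))))))))
  step 19: S(S(S(S(S(S(add(Z, mul(SZ, Z))))))))
  step 20: S(S(S(S(S(S(mul(SZ, Z)))))))
  step 21: S(S(S(S(S(S(add(Z, mul(Z, Z))))))))
  step 22: S(S(S(S(S(S(mul(Z, Z)))))))
  step 23: S^6(Z)

Term B:
  start: add(mul(add(Z, SZ), add(SZ, Z)), S^4(Z))
  step 1: add(mul(SZ, add(SZ, Z)), S^4(Z))
  step 2: add(add(add(SZ, Z), mul(Z, add(SZ, Z))), S^4(Z))
  step 3: add(add(S(add(Z, Z)), mul(Z, add(SZ, Z))), S^4(Z))
  step 4: add(S(add(add(Z, Z), mul(Z, add(SZ, Z)))), S^4(Z))
  step 5: S(add(add(add(Z, Z), mul(Z, add(SZ, Z))), S^4(Z)))
  step 6: S(add(add(Z, mul(Z, add(SZ, Z))), S^4(Z)))
  step 7: S(add(mul(Z, add(SZ, Z)), S^4(Z)))
  step 8: S(add(Z, S^4(Z)))
  step 9: S^5(Z)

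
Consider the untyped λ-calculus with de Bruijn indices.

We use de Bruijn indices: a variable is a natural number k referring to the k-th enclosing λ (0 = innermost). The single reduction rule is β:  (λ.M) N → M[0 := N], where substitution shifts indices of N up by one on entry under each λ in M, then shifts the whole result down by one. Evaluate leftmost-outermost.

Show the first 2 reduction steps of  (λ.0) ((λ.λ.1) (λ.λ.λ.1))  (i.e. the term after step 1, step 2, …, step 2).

Answer: after 2 steps: λ.λ.λ.λ.1

Working:
  start: (λ.0) ((λ.λ.1) (λ.λ.λ.1))
  →1  (λ.λ.1) (λ.λ.λ.1)
  →2  λ.λ.λ.λ.1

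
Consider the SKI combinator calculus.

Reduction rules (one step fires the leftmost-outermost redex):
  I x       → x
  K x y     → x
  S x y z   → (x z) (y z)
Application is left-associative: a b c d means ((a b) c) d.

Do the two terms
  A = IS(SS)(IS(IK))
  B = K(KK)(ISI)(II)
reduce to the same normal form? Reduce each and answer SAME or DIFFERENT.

Answer: DIFFERENT — A ⇓ S(SS)(SK), B ⇓ K

Derivation:
Term A:
  start: IS(SS)(IS(IK))
  [1] S(SS)(IS(IK))
  [2] S(SS)(S(IK))
  [3] S(SS)(SK)

Term B:
  start: K(KK)(ISI)(II)
  [1] KK(II)
  [2] K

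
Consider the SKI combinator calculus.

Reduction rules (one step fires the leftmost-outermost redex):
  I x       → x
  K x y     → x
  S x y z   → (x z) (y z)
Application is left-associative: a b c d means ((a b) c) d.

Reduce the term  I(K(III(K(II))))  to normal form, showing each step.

  start: I(K(III(K(II))))
  →1  K(III(K(II)))
  →2  K(II(K(II)))
  →3  K(I(K(II)))
  →4  K(K(II))
  →5  K(KI)

Answer: normal form = K(KI)  (in 5 steps)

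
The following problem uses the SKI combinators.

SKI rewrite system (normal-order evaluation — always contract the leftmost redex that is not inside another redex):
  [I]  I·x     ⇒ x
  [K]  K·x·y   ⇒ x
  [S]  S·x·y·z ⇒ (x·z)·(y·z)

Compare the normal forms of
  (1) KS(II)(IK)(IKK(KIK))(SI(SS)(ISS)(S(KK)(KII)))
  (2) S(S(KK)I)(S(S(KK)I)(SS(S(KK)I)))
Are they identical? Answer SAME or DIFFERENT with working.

Term A:
  start: KS(II)(IK)(IKK(KIK))(SI(SS)(ISS)(S(KK)(KII)))
  [1] S(IK)(IKK(KIK))(SI(SS)(ISS)(S(KK)(KII)))
  [2] IK(SI(SS)(ISS)(S(KK)(KII)))(IKK(KIK)(SI(SS)(ISS)(S(KK)(KII))))
  [3] K(SI(SS)(ISS)(S(KK)(KII)))(IKK(KIK)(SI(SS)(ISS)(S(KK)(KII))))
  [4] SI(SS)(ISS)(S(KK)(KII))
  [5] I(ISS)(SS(ISS))(S(KK)(KII))
  [6] ISS(SS(ISS))(S(KK)(KII))
  [7] SS(SS(ISS))(S(KK)(KII))
  [8] S(S(KK)(KII))(SS(ISS)(S(KK)(KII)))
  [9] S(S(KK)I)(SS(ISS)(S(KK)(KII)))
  [10] S(S(KK)I)(S(S(KK)(KII))(ISS(S(KK)(KII))))
  [11] S(S(KK)I)(S(S(KK)I)(ISS(S(KK)(KII))))
  [12] S(S(KK)I)(S(S(KK)I)(SS(S(KK)(KII))))
  [13] S(S(KK)I)(S(S(KK)I)(SS(S(KK)I)))

Term B:
  start: S(S(KK)I)(S(S(KK)I)(SS(S(KK)I)))

Answer: SAME — A ⇓ S(S(KK)I)(S(S(KK)I)(SS(S(KK)I))), B ⇓ S(S(KK)I)(S(S(KK)I)(SS(S(KK)I)))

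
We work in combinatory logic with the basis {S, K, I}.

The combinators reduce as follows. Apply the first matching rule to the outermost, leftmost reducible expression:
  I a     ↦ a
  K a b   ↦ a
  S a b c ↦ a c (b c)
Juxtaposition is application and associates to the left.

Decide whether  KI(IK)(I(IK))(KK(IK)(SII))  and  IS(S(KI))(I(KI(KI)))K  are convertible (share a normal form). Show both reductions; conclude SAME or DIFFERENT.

Answer: DIFFERENT — A ⇓ K(K(SII)), B ⇓ KK

Derivation:
Term A:
  start: KI(IK)(I(IK))(KK(IK)(SII))
  step 1: I(I(IK))(KK(IK)(SII))
  step 2: I(IK)(KK(IK)(SII))
  step 3: IK(KK(IK)(SII))
  step 4: K(KK(IK)(SII))
  step 5: K(K(SII))

Term B:
  start: IS(S(KI))(I(KI(KI)))K
  step 1: S(S(KI))(I(KI(KI)))K
  step 2: S(KI)K(I(KI(KI))K)
  step 3: KI(I(KI(KI))K)(K(I(KI(KI))K))
  step 4: I(K(I(KI(KI))K))
  step 5: K(I(KI(KI))K)
  step 6: K(KI(KI)K)
  step 7: K(IK)
  step 8: KK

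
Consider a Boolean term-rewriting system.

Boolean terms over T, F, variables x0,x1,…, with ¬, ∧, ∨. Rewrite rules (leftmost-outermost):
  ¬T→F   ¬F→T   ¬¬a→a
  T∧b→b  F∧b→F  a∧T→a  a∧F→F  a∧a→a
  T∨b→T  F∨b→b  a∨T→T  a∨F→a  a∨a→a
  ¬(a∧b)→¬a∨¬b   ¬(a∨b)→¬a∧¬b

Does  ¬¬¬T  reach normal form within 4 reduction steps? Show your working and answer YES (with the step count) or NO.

Answer: YES — reaches normal form F in 2 ≤ 4 steps

Working:
  start: ¬¬¬T
  step 1: ¬T
  step 2: F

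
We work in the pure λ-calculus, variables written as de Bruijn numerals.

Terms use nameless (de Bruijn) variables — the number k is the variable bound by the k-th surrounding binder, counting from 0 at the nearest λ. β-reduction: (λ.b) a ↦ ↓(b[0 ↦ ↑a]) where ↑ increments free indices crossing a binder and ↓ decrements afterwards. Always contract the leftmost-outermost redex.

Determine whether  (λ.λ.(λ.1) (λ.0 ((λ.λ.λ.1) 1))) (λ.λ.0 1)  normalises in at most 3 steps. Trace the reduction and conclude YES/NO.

Answer: YES — reaches normal form λ.0 in 2 ≤ 3 steps

Derivation:
  start: (λ.λ.(λ.1) (λ.0 ((λ.λ.λ.1) 1))) (λ.λ.0 1)
  [1] λ.(λ.1) (λ.0 ((λ.λ.λ.1) 1))
  [2] λ.0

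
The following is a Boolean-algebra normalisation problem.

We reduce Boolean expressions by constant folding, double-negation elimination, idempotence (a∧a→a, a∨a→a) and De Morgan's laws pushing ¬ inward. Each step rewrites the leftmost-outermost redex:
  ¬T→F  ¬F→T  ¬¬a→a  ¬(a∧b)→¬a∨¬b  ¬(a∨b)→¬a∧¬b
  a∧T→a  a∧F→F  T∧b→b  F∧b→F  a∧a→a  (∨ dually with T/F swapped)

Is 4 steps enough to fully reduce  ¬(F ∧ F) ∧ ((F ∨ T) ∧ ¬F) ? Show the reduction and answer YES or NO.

  start: ¬(F ∧ F) ∧ ((F ∨ T) ∧ ¬F)
  [1] (¬F ∨ ¬F) ∧ ((F ∨ T) ∧ ¬F)
  [2] ¬F ∧ ((F ∨ T) ∧ ¬F)
  [3] T ∧ ((F ∨ T) ∧ ¬F)
  [4] (F ∨ T) ∧ ¬F

Answer: NO — after 4 steps the term is (F ∨ T) ∧ ¬F, not yet normal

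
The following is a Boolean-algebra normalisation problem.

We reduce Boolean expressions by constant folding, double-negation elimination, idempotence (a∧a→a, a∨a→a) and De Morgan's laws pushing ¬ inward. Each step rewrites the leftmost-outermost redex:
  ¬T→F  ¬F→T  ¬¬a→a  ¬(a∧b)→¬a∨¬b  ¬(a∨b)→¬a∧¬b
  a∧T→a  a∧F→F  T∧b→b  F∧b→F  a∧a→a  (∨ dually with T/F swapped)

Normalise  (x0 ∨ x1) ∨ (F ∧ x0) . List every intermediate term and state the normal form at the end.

Answer: normal form = x0 ∨ x1  (in 2 steps)

Reduction:
  start: (x0 ∨ x1) ∨ (F ∧ x0)
  [1] (x0 ∨ x1) ∨ F
  [2] x0 ∨ x1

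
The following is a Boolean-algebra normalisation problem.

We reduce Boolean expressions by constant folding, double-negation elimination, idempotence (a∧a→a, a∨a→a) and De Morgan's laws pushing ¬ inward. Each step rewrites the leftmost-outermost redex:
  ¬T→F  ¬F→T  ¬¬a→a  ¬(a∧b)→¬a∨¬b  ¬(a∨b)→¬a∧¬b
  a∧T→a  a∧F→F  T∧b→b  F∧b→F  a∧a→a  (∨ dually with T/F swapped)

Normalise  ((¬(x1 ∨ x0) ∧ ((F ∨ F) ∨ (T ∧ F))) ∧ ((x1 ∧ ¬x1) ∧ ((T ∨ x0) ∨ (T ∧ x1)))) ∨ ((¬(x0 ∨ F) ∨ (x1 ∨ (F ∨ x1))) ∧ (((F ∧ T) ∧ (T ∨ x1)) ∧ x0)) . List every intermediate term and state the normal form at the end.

Answer: normal form = F  (in 16 steps)

Derivation:
  start: ((¬(x1 ∨ x0) ∧ ((F ∨ F) ∨ (T ∧ F))) ∧ ((x1 ∧ ¬x1) ∧ ((T ∨ x0) ∨ (T ∧ x1)))) ∨ ((¬(x0 ∨ F) ∨ (x1 ∨ (F ∨ x1))) ∧ (((F ∧ T) ∧ (T ∨ x1)) ∧ x0))
  step 1: (((¬x1 ∧ ¬x0) ∧ ((F ∨ F) ∨ (T ∧ F))) ∧ ((x1 ∧ ¬x1) ∧ ((T ∨ x0) ∨ (T ∧ x1)))) ∨ ((¬(x0 ∨ F) ∨ (x1 ∨ (F ∨ x1))) ∧ (((F ∧ T) ∧ (T ∨ x1)) ∧ x0))
  step 2: (((¬x1 ∧ ¬x0) ∧ (F ∨ (T ∧ F))) ∧ ((x1 ∧ ¬x1) ∧ ((T ∨ x0) ∨ (T ∧ x1)))) ∨ ((¬(x0 ∨ F) ∨ (x1 ∨ (F ∨ x1))) ∧ (((F ∧ T) ∧ (T ∨ x1)) ∧ x0))
  step 3: (((¬x1 ∧ ¬x0) ∧ (T ∧ F)) ∧ ((x1 ∧ ¬x1) ∧ ((T ∨ x0) ∨ (T ∧ x1)))) ∨ ((¬(x0 ∨ F) ∨ (x1 ∨ (F ∨ x1))) ∧ (((F ∧ T) ∧ (T ∨ x1)) ∧ x0))
  step 4: (((¬x1 ∧ ¬x0) ∧ F) ∧ ((x1 ∧ ¬x1) ∧ ((T ∨ x0) ∨ (T ∧ x1)))) ∨ ((¬(x0 ∨ F) ∨ (x1 ∨ (F ∨ x1))) ∧ (((F ∧ T) ∧ (T ∨ x1)) ∧ x0))
  step 5: (F ∧ ((x1 ∧ ¬x1) ∧ ((T ∨ x0) ∨ (T ∧ x1)))) ∨ ((¬(x0 ∨ F) ∨ (x1 ∨ (F ∨ x1))) ∧ (((F ∧ T) ∧ (T ∨ x1)) ∧ x0))
  step 6: F ∨ ((¬(x0 ∨ F) ∨ (x1 ∨ (F ∨ x1))) ∧ (((F ∧ T) ∧ (T ∨ x1)) ∧ x0))
  step 7: (¬(x0 ∨ F) ∨ (x1 ∨ (F ∨ x1))) ∧ (((F ∧ T) ∧ (T ∨ x1)) ∧ x0)
  step 8: ((¬x0 ∧ ¬F) ∨ (x1 ∨ (F ∨ x1))) ∧ (((F ∧ T) ∧ (T ∨ x1)) ∧ x0)
  step 9: ((¬x0 ∧ T) ∨ (x1 ∨ (F ∨ x1))) ∧ (((F ∧ T) ∧ (T ∨ x1)) ∧ x0)
  step 10: (¬x0 ∨ (x1 ∨ (F ∨ x1))) ∧ (((F ∧ T) ∧ (T ∨ x1)) ∧ x0)
  step 11: (¬x0 ∨ (x1 ∨ x1)) ∧ (((F ∧ T) ∧ (T ∨ x1)) ∧ x0)
  step 12: (¬x0 ∨ x1) ∧ (((F ∧ T) ∧ (T ∨ x1)) ∧ x0)
  step 13: (¬x0 ∨ x1) ∧ ((F ∧ (T ∨ x1)) ∧ x0)
  step 14: (¬x0 ∨ x1) ∧ (F ∧ x0)
  step 15: (¬x0 ∨ x1) ∧ F
  step 16: F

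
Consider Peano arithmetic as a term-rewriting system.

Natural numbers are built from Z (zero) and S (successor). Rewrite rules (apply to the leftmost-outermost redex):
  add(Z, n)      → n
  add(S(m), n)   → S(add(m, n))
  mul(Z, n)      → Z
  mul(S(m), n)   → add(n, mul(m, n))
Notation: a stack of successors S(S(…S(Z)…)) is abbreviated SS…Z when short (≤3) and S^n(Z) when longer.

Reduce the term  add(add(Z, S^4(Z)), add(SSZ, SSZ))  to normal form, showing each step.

  start: add(add(Z, S^4(Z)), add(SSZ, SSZ))
  →1  add(S^4(Z), add(SSZ, SSZ))
  →2  S(add(SSSZ, add(SSZ, SSZ)))
  →3  S(S(add(SSZ, add(SSZ, SSZ))))
  →4  S(S(S(add(SZ, add(SSZ, SSZ)))))
  →5  S(S(S(S(add(Z, add(SSZ, SSZ))))))
  →6  S(S(S(S(add(SSZ, SSZ)))))
  →7  S(S(S(S(S(add(SZ, SSZ))))))
  →8  S(S(S(S(S(S(add(Z, SSZ)))))))
  →9  S^8(Z)

Answer: normal form = S^8(Z)  (in 9 steps)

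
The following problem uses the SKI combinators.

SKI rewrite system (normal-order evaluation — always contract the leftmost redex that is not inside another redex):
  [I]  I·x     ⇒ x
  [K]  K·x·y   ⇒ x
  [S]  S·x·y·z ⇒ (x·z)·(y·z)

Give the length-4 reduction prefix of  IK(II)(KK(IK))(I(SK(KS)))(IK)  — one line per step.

Answer: after 4 steps: I(SK(KS))(IK)

Reduction:
  start: IK(II)(KK(IK))(I(SK(KS)))(IK)
  step 1: K(II)(KK(IK))(I(SK(KS)))(IK)
  step 2: II(I(SK(KS)))(IK)
  step 3: I(I(SK(KS)))(IK)
  step 4: I(SK(KS))(IK)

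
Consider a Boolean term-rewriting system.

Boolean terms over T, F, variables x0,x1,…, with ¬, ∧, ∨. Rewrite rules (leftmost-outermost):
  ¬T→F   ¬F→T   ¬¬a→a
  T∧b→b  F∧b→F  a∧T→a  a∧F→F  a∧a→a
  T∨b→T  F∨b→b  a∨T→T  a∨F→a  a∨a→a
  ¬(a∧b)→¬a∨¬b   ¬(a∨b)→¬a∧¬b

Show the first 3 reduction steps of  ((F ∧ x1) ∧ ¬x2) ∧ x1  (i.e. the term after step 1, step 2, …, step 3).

  start: ((F ∧ x1) ∧ ¬x2) ∧ x1
  →1  (F ∧ ¬x2) ∧ x1
  →2  F ∧ x1
  →3  F

Answer: after 3 steps: F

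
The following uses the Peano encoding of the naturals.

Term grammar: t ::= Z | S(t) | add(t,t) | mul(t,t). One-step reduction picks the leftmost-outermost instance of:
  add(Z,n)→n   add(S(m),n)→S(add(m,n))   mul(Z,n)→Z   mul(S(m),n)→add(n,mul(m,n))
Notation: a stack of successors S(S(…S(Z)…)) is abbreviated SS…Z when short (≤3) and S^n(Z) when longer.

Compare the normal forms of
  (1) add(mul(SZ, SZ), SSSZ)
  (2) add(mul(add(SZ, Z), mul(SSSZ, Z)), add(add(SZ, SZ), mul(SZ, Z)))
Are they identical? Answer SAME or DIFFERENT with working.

Term A:
  start: add(mul(SZ, SZ), SSSZ)
  →1  add(add(SZ, mul(Z, SZ)), SSSZ)
  →2  add(S(add(Z, mul(Z, SZ))), SSSZ)
  →3  S(add(add(Z, mul(Z, SZ)), SSSZ))
  →4  S(add(mul(Z, SZ), SSSZ))
  →5  S(add(Z, SSSZ))
  →6  S^4(Z)

Term B:
  start: add(mul(add(SZ, Z), mul(SSSZ, Z)), add(add(SZ, SZ), mul(SZ, Z)))
  →1  add(mul(S(add(Z, Z)), mul(SSSZ, Z)), add(add(SZ, SZ), mul(SZ, Z)))
  →2  add(add(mul(SSSZ, Z), mul(add(Z, Z), mul(SSSZ, Z))), add(add(SZ, SZ), mul(SZ, Z)))
  →3  add(add(add(Z, mul(SSZ, Z)), mul(add(Z, Z), mul(SSSZ, Z))), add(add(SZ, SZ), mul(SZ, Z)))
  →4  add(add(mul(SSZ, Z), mul(add(Z, Z), mul(SSSZ, Z))), add(add(SZ, SZ), mul(SZ, Z)))
  →5  add(add(add(Z, mul(SZ, Z)), mul(add(Z, Z), mul(SSSZ, Z))), add(add(SZ, SZ), mul(SZ, Z)))
  →6  add(add(mul(SZ, Z), mul(add(Z, Z), mul(SSSZ, Z))), add(add(SZ, SZ), mul(SZ, Z)))
  →7  add(add(add(Z, mul(Z, Z)), mul(add(Z, Z), mul(SSSZ, Z))), add(add(SZ, SZ), mul(SZ, Z)))
  →8  add(add(mul(Z, Z), mul(add(Z, Z), mul(SSSZ, Z))), add(add(SZ, SZ), mul(SZ, Z)))
  →9  add(add(Z, mul(add(Z, Z), mul(SSSZ, Z))), add(add(SZ, SZ), mul(SZ, Z)))
  →10  add(mul(add(Z, Z), mul(SSSZ, Z)), add(add(SZ, SZ), mul(SZ, Z)))
  →11  add(mul(Z, mul(SSSZ, Z)), add(add(SZ, SZ), mul(SZ, Z)))
  →12  add(Z, add(add(SZ, SZ), mul(SZ, Z)))
  →13  add(add(SZ, SZ), mul(SZ, Z))
  →14  add(S(add(Z, SZ)), mul(SZ, Z))
  →15  S(add(add(Z, SZ), mul(SZ, Z)))
  →16  S(add(SZ, mul(SZ, Z)))
  →17  S(S(add(Z, mul(SZ, Z))))
  →18  S(S(mul(SZ, Z)))
  →19  S(S(add(Z, mul(Z, Z))))
  →20  S(S(mul(Z, Z)))
  →21  SSZ

Answer: DIFFERENT — A ⇓ S^4(Z), B ⇓ SSZ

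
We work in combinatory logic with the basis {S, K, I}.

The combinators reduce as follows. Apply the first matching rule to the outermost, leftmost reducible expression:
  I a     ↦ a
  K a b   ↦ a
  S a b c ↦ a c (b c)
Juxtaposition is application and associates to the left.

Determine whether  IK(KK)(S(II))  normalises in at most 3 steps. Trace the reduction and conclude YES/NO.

  start: IK(KK)(S(II))
  step 1: K(KK)(S(II))
  step 2: KK

Answer: YES — reaches normal form KK in 2 ≤ 3 steps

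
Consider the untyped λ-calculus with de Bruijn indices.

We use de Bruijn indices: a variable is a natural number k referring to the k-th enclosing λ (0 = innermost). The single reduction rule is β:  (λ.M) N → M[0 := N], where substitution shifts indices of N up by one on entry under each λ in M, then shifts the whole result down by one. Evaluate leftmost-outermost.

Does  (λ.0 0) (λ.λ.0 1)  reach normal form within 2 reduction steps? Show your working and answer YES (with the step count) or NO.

Answer: YES — reaches normal form λ.0 (λ.λ.0 1) in 2 ≤ 2 steps

Reduction:
  start: (λ.0 0) (λ.λ.0 1)
  [1] (λ.λ.0 1) (λ.λ.0 1)
  [2] λ.0 (λ.λ.0 1)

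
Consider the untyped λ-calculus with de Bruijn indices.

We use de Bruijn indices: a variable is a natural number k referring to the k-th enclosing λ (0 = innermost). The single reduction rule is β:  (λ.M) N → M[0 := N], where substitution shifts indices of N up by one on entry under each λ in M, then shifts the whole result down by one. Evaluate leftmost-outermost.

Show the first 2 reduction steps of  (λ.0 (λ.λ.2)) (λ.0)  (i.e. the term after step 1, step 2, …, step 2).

  start: (λ.0 (λ.λ.2)) (λ.0)
  [1] (λ.0) (λ.λ.λ.0)
  [2] λ.λ.λ.0

Answer: after 2 steps: λ.λ.λ.0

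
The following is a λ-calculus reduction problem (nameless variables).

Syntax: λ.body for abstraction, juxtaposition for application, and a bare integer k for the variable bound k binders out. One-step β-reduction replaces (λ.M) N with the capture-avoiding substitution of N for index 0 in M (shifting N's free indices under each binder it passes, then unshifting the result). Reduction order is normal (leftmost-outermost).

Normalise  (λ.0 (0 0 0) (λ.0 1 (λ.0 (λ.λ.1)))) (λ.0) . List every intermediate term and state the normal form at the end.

  start: (λ.0 (0 0 0) (λ.0 1 (λ.0 (λ.λ.1)))) (λ.0)
  →1  (λ.0) ((λ.0) (λ.0) (λ.0)) (λ.0 (λ.0) (λ.0 (λ.λ.1)))
  →2  (λ.0) (λ.0) (λ.0) (λ.0 (λ.0) (λ.0 (λ.λ.1)))
  →3  (λ.0) (λ.0) (λ.0 (λ.0) (λ.0 (λ.λ.1)))
  →4  (λ.0) (λ.0 (λ.0) (λ.0 (λ.λ.1)))
  →5  λ.0 (λ.0) (λ.0 (λ.λ.1))

Answer: normal form = λ.0 (λ.0) (λ.0 (λ.λ.1))  (in 5 steps)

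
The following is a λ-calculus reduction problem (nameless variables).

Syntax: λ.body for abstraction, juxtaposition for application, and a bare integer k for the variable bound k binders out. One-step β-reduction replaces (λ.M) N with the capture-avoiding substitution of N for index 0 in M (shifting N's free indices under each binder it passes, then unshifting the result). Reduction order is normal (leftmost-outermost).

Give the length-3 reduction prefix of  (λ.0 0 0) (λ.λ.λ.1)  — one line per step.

Answer: after 3 steps: λ.λ.λ.λ.1

Working:
  start: (λ.0 0 0) (λ.λ.λ.1)
  step 1: (λ.λ.λ.1) (λ.λ.λ.1) (λ.λ.λ.1)
  step 2: (λ.λ.1) (λ.λ.λ.1)
  step 3: λ.λ.λ.λ.1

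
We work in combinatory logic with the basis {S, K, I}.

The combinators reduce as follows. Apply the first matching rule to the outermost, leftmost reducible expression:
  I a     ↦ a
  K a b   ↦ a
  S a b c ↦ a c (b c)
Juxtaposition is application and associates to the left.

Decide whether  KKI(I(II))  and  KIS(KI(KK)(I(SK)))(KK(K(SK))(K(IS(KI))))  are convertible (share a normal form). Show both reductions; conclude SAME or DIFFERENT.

Answer: DIFFERENT — A ⇓ KI, B ⇓ SK(K(K(S(KI))))

Working:
Term A:
  start: KKI(I(II))
  [1] K(I(II))
  [2] K(II)
  [3] KI

Term B:
  start: KIS(KI(KK)(I(SK)))(KK(K(SK))(K(IS(KI))))
  [1] I(KI(KK)(I(SK)))(KK(K(SK))(K(IS(KI))))
  [2] KI(KK)(I(SK))(KK(K(SK))(K(IS(KI))))
  [3] I(I(SK))(KK(K(SK))(K(IS(KI))))
  [4] I(SK)(KK(K(SK))(K(IS(KI))))
  [5] SK(KK(K(SK))(K(IS(KI))))
  [6] SK(K(K(IS(KI))))
  [7] SK(K(K(S(KI))))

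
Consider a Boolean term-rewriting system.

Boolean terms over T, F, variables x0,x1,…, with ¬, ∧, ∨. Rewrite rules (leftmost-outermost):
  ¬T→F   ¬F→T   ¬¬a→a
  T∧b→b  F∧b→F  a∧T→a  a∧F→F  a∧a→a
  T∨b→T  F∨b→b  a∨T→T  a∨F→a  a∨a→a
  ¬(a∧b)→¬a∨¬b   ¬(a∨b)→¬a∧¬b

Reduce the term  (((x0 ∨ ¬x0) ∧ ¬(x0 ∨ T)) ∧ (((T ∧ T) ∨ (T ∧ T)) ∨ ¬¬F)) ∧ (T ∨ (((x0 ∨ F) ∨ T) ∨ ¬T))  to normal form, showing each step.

  start: (((x0 ∨ ¬x0) ∧ ¬(x0 ∨ T)) ∧ (((T ∧ T) ∨ (T ∧ T)) ∨ ¬¬F)) ∧ (T ∨ (((x0 ∨ F) ∨ T) ∨ ¬T))
  [1] (((x0 ∨ ¬x0) ∧ (¬x0 ∧ ¬T)) ∧ (((T ∧ T) ∨ (T ∧ T)) ∨ ¬¬F)) ∧ (T ∨ (((x0 ∨ F) ∨ T) ∨ ¬T))
  [2] (((x0 ∨ ¬x0) ∧ (¬x0 ∧ F)) ∧ (((T ∧ T) ∨ (T ∧ T)) ∨ ¬¬F)) ∧ (T ∨ (((x0 ∨ F) ∨ T) ∨ ¬T))
  [3] (((x0 ∨ ¬x0) ∧ F) ∧ (((T ∧ T) ∨ (T ∧ T)) ∨ ¬¬F)) ∧ (T ∨ (((x0 ∨ F) ∨ T) ∨ ¬T))
  [4] (F ∧ (((T ∧ T) ∨ (T ∧ T)) ∨ ¬¬F)) ∧ (T ∨ (((x0 ∨ F) ∨ T) ∨ ¬T))
  [5] F ∧ (T ∨ (((x0 ∨ F) ∨ T) ∨ ¬T))
  [6] F

Answer: normal form = F  (in 6 steps)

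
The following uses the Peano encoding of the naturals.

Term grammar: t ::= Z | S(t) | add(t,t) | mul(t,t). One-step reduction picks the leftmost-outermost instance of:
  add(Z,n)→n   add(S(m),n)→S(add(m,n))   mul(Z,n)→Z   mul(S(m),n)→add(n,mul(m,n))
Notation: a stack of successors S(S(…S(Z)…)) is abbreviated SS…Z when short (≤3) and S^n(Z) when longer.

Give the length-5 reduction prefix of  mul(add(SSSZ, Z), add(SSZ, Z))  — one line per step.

Answer: after 5 steps: S(add(S(add(Z, Z)), mul(add(SSZ, Z), add(SSZ, Z))))

Reduction:
  start: mul(add(SSSZ, Z), add(SSZ, Z))
  step 1: mul(S(add(SSZ, Z)), add(SSZ, Z))
  step 2: add(add(SSZ, Z), mul(add(SSZ, Z), add(SSZ, Z)))
  step 3: add(S(add(SZ, Z)), mul(add(SSZ, Z), add(SSZ, Z)))
  step 4: S(add(add(SZ, Z), mul(add(SSZ, Z), add(SSZ, Z))))
  step 5: S(add(S(add(Z, Z)), mul(add(SSZ, Z), add(SSZ, Z))))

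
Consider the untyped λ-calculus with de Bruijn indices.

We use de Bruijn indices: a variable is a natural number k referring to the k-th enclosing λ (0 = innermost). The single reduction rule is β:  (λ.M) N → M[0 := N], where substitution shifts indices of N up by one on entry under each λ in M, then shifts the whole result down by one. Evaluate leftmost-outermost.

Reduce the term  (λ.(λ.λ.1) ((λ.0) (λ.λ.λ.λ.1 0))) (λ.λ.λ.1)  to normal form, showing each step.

Answer: normal form = λ.λ.λ.λ.λ.1 0  (in 3 steps)

Working:
  start: (λ.(λ.λ.1) ((λ.0) (λ.λ.λ.λ.1 0))) (λ.λ.λ.1)
  step 1: (λ.λ.1) ((λ.0) (λ.λ.λ.λ.1 0))
  step 2: λ.(λ.0) (λ.λ.λ.λ.1 0)
  step 3: λ.λ.λ.λ.λ.1 0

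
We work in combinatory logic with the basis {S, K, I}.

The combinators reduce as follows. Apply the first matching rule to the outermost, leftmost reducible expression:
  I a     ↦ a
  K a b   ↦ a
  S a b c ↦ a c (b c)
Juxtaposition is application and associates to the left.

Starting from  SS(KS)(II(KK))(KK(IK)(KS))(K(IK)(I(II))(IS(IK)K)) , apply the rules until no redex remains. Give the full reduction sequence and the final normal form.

  start: SS(KS)(II(KK))(KK(IK)(KS))(K(IK)(I(II))(IS(IK)K))
  [1] S(II(KK))(KS(II(KK)))(KK(IK)(KS))(K(IK)(I(II))(IS(IK)K))
  [2] II(KK)(KK(IK)(KS))(KS(II(KK))(KK(IK)(KS)))(K(IK)(I(II))(IS(IK)K))
  [3] I(KK)(KK(IK)(KS))(KS(II(KK))(KK(IK)(KS)))(K(IK)(I(II))(IS(IK)K))
  [4] KK(KK(IK)(KS))(KS(II(KK))(KK(IK)(KS)))(K(IK)(I(II))(IS(IK)K))
  [5] K(KS(II(KK))(KK(IK)(KS)))(K(IK)(I(II))(IS(IK)K))
  [6] KS(II(KK))(KK(IK)(KS))
  [7] S(KK(IK)(KS))
  [8] S(K(KS))

Answer: normal form = S(K(KS))  (in 8 steps)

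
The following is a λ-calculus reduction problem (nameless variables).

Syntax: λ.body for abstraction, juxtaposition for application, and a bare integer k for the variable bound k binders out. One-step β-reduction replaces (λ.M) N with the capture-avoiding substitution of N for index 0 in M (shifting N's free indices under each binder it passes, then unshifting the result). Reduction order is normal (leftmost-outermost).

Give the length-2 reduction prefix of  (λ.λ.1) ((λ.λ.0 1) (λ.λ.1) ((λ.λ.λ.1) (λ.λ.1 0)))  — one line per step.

Answer: after 2 steps: λ.(λ.0 (λ.λ.1)) ((λ.λ.λ.1) (λ.λ.1 0))

Working:
  start: (λ.λ.1) ((λ.λ.0 1) (λ.λ.1) ((λ.λ.λ.1) (λ.λ.1 0)))
  step 1: λ.(λ.λ.0 1) (λ.λ.1) ((λ.λ.λ.1) (λ.λ.1 0))
  step 2: λ.(λ.0 (λ.λ.1)) ((λ.λ.λ.1) (λ.λ.1 0))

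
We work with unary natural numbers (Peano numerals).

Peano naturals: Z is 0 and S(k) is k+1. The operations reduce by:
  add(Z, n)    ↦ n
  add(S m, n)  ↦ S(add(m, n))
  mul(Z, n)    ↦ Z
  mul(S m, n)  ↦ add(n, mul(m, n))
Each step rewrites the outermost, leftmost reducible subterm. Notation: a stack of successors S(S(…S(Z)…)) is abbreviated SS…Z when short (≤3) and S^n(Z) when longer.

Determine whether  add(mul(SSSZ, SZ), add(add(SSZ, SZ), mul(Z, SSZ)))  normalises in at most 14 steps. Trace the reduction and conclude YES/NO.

  start: add(mul(SSSZ, SZ), add(add(SSZ, SZ), mul(Z, SSZ)))
  step 1: add(add(SZ, mul(SSZ, SZ)), add(add(SSZ, SZ), mul(Z, SSZ)))
  step 2: add(S(add(Z, mul(SSZ, SZ))), add(add(SSZ, SZ), mul(Z, SSZ)))
  step 3: S(add(add(Z, mul(SSZ, SZ)), add(add(SSZ, SZ), mul(Z, SSZ))))
  step 4: S(add(mul(SSZ, SZ), add(add(SSZ, SZ), mul(Z, SSZ))))
  step 5: S(add(add(SZ, mul(SZ, SZ)), add(add(SSZ, SZ), mul(Z, SSZ))))
  step 6: S(add(S(add(Z, mul(SZ, SZ))), add(add(SSZ, SZ), mul(Z, SSZ))))
  step 7: S(S(add(add(Z, mul(SZ, SZ)), add(add(SSZ, SZ), mul(Z, SSZ)))))
  step 8: S(S(add(mul(SZ, SZ), add(add(SSZ, SZ), mul(Z, SSZ)))))
  step 9: S(S(add(add(SZ, mul(Z, SZ)), add(add(SSZ, SZ), mul(Z, SSZ)))))
  step 10: S(S(add(S(add(Z, mul(Z, SZ))), add(add(SSZ, SZ), mul(Z, SSZ)))))
  step 11: S(S(S(add(add(Z, mul(Z, SZ)), add(add(SSZ, SZ), mul(Z, SSZ))))))
  step 12: S(S(S(add(mul(Z, SZ), add(add(SSZ, SZ), mul(Z, SSZ))))))
  step 13: S(S(S(add(Z, add(add(SSZ, SZ), mul(Z, SSZ))))))
  step 14: S(S(S(add(add(SSZ, SZ), mul(Z, SSZ)))))

Answer: NO — after 14 steps the term is S(S(S(add(add(SSZ, SZ), mul(Z, SSZ))))), not yet normal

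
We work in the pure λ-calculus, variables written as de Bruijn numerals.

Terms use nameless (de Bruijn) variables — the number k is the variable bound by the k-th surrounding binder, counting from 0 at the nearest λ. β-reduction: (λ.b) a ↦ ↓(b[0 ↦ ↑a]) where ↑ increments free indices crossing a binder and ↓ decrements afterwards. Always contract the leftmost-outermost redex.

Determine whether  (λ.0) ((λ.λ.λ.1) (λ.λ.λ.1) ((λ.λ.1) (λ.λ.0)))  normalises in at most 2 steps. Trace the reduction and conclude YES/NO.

Answer: NO — after 2 steps the term is (λ.λ.1) ((λ.λ.1) (λ.λ.0)), not yet normal

Working:
  start: (λ.0) ((λ.λ.λ.1) (λ.λ.λ.1) ((λ.λ.1) (λ.λ.0)))
  step 1: (λ.λ.λ.1) (λ.λ.λ.1) ((λ.λ.1) (λ.λ.0))
  step 2: (λ.λ.1) ((λ.λ.1) (λ.λ.0))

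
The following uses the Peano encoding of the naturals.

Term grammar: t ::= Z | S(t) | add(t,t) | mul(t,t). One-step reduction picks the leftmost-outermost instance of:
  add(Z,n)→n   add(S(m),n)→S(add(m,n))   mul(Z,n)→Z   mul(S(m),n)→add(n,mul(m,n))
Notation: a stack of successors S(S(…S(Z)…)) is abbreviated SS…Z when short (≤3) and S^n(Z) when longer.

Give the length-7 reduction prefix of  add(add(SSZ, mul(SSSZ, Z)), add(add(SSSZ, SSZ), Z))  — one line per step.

Answer: after 7 steps: S(S(add(mul(SSZ, Z), add(add(SSSZ, SSZ), Z))))

Reduction:
  start: add(add(SSZ, mul(SSSZ, Z)), add(add(SSSZ, SSZ), Z))
  [1] add(S(add(SZ, mul(SSSZ, Z))), add(add(SSSZ, SSZ), Z))
  [2] S(add(add(SZ, mul(SSSZ, Z)), add(add(SSSZ, SSZ), Z)))
  [3] S(add(S(add(Z, mul(SSSZ, Z))), add(add(SSSZ, SSZ), Z)))
  [4] S(S(add(add(Z, mul(SSSZ, Z)), add(add(SSSZ, SSZ), Z))))
  [5] S(S(add(mul(SSSZ, Z), add(add(SSSZ, SSZ), Z))))
  [6] S(S(add(add(Z, mul(SSZ, Z)), add(add(SSSZ, SSZ), Z))))
  [7] S(S(add(mul(SSZ, Z), add(add(SSSZ, SSZ), Z))))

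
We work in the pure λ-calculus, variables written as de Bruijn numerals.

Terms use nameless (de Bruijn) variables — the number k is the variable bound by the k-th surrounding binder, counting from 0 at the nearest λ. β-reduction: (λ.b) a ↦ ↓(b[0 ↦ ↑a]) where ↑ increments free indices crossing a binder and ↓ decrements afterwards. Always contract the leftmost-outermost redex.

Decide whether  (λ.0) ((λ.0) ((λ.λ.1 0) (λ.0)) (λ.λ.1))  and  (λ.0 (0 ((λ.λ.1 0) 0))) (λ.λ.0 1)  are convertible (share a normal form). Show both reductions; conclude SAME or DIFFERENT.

Term A:
  start: (λ.0) ((λ.0) ((λ.λ.1 0) (λ.0)) (λ.λ.1))
  [1] (λ.0) ((λ.λ.1 0) (λ.0)) (λ.λ.1)
  [2] (λ.λ.1 0) (λ.0) (λ.λ.1)
  [3] (λ.(λ.0) 0) (λ.λ.1)
  [4] (λ.0) (λ.λ.1)
  [5] λ.λ.1

Term B:
  start: (λ.0 (0 ((λ.λ.1 0) 0))) (λ.λ.0 1)
  [1] (λ.λ.0 1) ((λ.λ.0 1) ((λ.λ.1 0) (λ.λ.0 1)))
  [2] λ.0 ((λ.λ.0 1) ((λ.λ.1 0) (λ.λ.0 1)))
  [3] λ.0 (λ.0 ((λ.λ.1 0) (λ.λ.0 1)))
  [4] λ.0 (λ.0 (λ.(λ.λ.0 1) 0))
  [5] λ.0 (λ.0 (λ.λ.0 1))

Answer: DIFFERENT — A ⇓ λ.λ.1, B ⇓ λ.0 (λ.0 (λ.λ.0 1))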